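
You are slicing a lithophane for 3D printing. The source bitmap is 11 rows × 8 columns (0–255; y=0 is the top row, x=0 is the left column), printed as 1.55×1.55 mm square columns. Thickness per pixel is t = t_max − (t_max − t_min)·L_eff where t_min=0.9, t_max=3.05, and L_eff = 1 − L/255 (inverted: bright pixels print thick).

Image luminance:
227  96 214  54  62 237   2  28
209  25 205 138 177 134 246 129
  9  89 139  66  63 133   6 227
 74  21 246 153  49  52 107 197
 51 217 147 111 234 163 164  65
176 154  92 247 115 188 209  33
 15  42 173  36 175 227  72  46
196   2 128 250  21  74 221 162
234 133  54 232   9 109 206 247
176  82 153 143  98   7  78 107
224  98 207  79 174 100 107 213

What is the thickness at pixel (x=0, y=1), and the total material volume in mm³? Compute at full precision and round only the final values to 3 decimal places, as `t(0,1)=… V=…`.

span = t_max - t_min = 3.05 - 0.9 = 2.150
L(0,1) = 209, L_eff = 1 - 209/255 = 0.180392 (inverted)
t(0,1) = 3.05 - 2.150·0.180392 = 2.662
Σt over all 11·8 pixels = 88939/510 ≈ 174.3901961
V = pitch²·Σt = 1.55²·88939/510 = 418.972

t(0,1)=2.662 V=418.972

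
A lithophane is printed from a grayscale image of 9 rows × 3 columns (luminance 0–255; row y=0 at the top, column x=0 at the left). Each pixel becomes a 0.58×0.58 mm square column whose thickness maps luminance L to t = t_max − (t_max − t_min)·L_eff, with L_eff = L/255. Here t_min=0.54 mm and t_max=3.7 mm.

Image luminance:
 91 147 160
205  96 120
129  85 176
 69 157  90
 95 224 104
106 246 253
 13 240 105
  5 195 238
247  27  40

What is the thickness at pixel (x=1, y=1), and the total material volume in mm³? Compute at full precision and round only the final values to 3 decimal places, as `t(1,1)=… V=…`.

span = t_max - t_min = 3.7 - 0.54 = 3.160
L(1,1) = 96, L_eff = 96/255 = 0.376471
t(1,1) = 3.7 - 3.160·0.376471 = 2.510
Σt over all 9·3 pixels = 231657/4250 ≈ 54.5075294
V = pitch²·Σt = 0.58²·231657/4250 = 18.336

t(1,1)=2.510 V=18.336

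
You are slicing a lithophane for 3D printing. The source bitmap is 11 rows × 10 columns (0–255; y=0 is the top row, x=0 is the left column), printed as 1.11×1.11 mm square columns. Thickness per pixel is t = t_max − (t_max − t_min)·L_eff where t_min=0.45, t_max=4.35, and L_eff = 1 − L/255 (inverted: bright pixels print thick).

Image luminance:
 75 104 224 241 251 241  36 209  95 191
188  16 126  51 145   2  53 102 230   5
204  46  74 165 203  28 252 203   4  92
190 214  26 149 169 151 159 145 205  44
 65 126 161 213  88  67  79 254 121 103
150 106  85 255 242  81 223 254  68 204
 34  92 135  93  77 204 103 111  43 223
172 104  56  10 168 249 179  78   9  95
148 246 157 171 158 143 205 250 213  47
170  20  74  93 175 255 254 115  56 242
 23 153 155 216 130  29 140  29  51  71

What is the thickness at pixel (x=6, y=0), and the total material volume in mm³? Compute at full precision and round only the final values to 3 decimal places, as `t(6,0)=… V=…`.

t(6,0)=1.001 V=337.561

span = t_max - t_min = 4.35 - 0.45 = 3.900
L(6,0) = 36, L_eff = 1 - 36/255 = 0.858824 (inverted)
t(6,0) = 4.35 - 3.900·0.858824 = 1.001
Σt over all 11·10 pixels = 116438/425 ≈ 273.9717647
V = pitch²·Σt = 1.11²·116438/425 = 337.561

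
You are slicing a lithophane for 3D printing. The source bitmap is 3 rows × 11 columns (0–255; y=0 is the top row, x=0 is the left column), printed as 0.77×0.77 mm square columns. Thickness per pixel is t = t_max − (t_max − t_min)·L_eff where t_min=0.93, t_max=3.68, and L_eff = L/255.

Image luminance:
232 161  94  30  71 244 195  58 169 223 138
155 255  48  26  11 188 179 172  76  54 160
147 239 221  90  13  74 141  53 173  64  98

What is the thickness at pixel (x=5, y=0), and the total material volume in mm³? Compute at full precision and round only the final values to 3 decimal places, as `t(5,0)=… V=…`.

span = t_max - t_min = 3.68 - 0.93 = 2.750
L(5,0) = 244, L_eff = 244/255 = 0.956863
t(5,0) = 3.68 - 2.750·0.956863 = 1.049
Σt over all 3·11 pixels = 96371/1275 ≈ 75.5850980
V = pitch²·Σt = 0.77²·96371/1275 = 44.814

t(5,0)=1.049 V=44.814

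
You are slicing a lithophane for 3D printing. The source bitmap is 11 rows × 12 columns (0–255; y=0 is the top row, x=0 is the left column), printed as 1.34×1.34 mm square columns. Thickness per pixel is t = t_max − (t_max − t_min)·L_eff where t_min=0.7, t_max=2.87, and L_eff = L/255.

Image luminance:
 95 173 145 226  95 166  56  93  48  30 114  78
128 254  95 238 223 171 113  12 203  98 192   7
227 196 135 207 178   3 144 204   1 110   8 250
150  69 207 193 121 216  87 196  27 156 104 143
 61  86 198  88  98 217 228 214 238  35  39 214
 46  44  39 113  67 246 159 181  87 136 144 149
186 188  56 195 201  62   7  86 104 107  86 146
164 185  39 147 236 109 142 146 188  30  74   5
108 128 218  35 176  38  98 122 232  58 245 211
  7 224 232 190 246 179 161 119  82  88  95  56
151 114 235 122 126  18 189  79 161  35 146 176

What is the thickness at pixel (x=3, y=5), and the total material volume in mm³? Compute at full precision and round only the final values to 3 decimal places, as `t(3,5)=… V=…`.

span = t_max - t_min = 2.87 - 0.7 = 2.170
L(3,5) = 113, L_eff = 113/255 = 0.443137
t(3,5) = 2.87 - 2.170·0.443137 = 1.908
Σt over all 11·12 pixels = 1968701/8500 ≈ 231.6118824
V = pitch²·Σt = 1.34²·1968701/8500 = 415.882

t(3,5)=1.908 V=415.882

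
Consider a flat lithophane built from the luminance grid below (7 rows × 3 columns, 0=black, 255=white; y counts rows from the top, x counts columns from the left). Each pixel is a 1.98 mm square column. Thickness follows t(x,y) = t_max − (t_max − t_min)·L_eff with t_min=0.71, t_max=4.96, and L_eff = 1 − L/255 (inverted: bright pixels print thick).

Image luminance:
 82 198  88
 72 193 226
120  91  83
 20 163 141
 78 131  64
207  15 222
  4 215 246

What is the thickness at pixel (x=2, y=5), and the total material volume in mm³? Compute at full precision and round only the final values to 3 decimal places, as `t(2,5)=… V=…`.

span = t_max - t_min = 4.96 - 0.71 = 4.250
L(2,5) = 222, L_eff = 1 - 222/255 = 0.129412 (inverted)
t(2,5) = 4.96 - 4.250·0.129412 = 4.410
Σt over all 7·3 pixels = 4442/75 ≈ 59.2266667
V = pitch²·Σt = 1.98²·4442/75 = 232.192

t(2,5)=4.410 V=232.192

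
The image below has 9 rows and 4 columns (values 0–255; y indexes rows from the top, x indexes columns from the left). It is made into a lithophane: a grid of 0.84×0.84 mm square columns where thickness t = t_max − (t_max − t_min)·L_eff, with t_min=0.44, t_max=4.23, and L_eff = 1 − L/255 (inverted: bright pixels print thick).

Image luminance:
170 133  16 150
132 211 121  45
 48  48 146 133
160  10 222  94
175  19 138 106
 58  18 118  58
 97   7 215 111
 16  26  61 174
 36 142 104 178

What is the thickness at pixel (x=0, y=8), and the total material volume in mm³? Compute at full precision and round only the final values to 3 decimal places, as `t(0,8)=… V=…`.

t(0,8)=0.975 V=49.937

span = t_max - t_min = 4.23 - 0.44 = 3.790
L(0,8) = 36, L_eff = 1 - 36/255 = 0.858824 (inverted)
t(0,8) = 4.23 - 3.790·0.858824 = 0.975
Σt over all 9·4 pixels = 150392/2125 ≈ 70.7727059
V = pitch²·Σt = 0.84²·150392/2125 = 49.937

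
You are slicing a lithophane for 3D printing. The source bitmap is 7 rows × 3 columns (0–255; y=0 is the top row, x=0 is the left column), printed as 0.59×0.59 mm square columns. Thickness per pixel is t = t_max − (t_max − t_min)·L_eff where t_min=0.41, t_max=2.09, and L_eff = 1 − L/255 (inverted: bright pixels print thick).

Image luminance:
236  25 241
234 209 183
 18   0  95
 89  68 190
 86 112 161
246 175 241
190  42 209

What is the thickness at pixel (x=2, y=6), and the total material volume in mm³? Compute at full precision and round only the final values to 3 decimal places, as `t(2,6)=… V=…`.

t(2,6)=1.787 V=9.992

span = t_max - t_min = 2.09 - 0.41 = 1.680
L(2,6) = 209, L_eff = 1 - 209/255 = 0.180392 (inverted)
t(2,6) = 2.09 - 1.680·0.180392 = 1.787
Σt over all 7·3 pixels = 48797/1700 ≈ 28.7041176
V = pitch²·Σt = 0.59²·48797/1700 = 9.992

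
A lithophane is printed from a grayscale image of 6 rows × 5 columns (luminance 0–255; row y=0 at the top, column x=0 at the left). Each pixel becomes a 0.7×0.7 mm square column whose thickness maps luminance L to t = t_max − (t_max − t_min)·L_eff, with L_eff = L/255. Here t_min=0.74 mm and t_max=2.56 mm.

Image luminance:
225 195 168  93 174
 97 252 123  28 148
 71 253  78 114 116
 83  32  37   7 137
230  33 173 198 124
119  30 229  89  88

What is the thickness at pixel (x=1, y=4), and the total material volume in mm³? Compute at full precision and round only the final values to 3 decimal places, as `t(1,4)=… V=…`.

span = t_max - t_min = 2.56 - 0.74 = 1.820
L(1,4) = 33, L_eff = 33/255 = 0.129412
t(1,4) = 2.56 - 1.820·0.129412 = 2.324
Σt over all 6·5 pixels = 106416/2125 ≈ 50.0781176
V = pitch²·Σt = 0.7²·106416/2125 = 24.538

t(1,4)=2.324 V=24.538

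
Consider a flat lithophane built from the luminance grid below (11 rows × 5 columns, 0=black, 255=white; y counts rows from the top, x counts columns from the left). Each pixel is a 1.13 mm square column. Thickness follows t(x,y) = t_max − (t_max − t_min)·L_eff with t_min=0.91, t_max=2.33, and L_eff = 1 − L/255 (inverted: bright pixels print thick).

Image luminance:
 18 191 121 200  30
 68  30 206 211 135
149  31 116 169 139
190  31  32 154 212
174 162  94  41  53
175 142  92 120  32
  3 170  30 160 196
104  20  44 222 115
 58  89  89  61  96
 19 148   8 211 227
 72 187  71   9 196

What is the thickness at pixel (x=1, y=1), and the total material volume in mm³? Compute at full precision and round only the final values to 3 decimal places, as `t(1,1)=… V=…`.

t(1,1)=1.077 V=107.447

span = t_max - t_min = 2.33 - 0.91 = 1.420
L(1,1) = 30, L_eff = 1 - 30/255 = 0.882353 (inverted)
t(1,1) = 2.33 - 1.420·0.882353 = 1.077
Σt over all 11·5 pixels = 715247/8500 ≈ 84.1467059
V = pitch²·Σt = 1.13²·715247/8500 = 107.447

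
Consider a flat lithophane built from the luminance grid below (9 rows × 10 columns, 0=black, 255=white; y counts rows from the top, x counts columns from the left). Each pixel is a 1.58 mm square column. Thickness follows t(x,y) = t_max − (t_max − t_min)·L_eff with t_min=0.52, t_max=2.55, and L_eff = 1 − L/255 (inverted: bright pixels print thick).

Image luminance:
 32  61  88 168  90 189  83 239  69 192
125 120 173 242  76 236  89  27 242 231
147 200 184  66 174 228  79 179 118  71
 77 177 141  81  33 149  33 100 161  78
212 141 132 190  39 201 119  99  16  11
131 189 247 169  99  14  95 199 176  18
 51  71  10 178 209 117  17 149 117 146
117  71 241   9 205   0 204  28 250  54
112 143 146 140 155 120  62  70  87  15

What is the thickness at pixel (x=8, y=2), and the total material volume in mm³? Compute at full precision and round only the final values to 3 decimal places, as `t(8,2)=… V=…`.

span = t_max - t_min = 2.55 - 0.52 = 2.030
L(8,2) = 118, L_eff = 1 - 118/255 = 0.537255 (inverted)
t(8,2) = 2.55 - 2.030·0.537255 = 1.459
Σt over all 9·10 pixels = 3434317/25500 ≈ 134.6790980
V = pitch²·Σt = 1.58²·3434317/25500 = 336.213

t(8,2)=1.459 V=336.213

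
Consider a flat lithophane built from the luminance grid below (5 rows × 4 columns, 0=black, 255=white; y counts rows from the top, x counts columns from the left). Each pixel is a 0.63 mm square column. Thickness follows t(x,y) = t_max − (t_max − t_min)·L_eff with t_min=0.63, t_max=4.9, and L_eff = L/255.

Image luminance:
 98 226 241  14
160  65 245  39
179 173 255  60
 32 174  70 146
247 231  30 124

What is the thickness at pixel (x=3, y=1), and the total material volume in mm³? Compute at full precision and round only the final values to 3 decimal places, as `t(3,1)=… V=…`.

t(3,1)=4.247 V=20.227

span = t_max - t_min = 4.9 - 0.63 = 4.270
L(3,1) = 39, L_eff = 39/255 = 0.152941
t(3,1) = 4.9 - 4.270·0.152941 = 4.247
Σt over all 5·4 pixels = 1299557/25500 ≈ 50.9630196
V = pitch²·Σt = 0.63²·1299557/25500 = 20.227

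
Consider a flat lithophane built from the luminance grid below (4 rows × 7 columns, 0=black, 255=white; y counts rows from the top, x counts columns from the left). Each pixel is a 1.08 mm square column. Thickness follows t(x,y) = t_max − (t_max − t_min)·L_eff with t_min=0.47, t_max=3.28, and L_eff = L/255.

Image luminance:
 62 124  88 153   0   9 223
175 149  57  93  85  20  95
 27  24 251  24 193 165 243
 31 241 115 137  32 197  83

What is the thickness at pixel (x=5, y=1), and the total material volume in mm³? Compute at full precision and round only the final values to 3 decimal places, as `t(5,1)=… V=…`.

t(5,1)=3.060 V=67.328

span = t_max - t_min = 3.28 - 0.47 = 2.810
L(5,1) = 20, L_eff = 20/255 = 0.078431
t(5,1) = 3.28 - 2.810·0.078431 = 3.060
Σt over all 4·7 pixels = 122662/2125 ≈ 57.7232941
V = pitch²·Σt = 1.08²·122662/2125 = 67.328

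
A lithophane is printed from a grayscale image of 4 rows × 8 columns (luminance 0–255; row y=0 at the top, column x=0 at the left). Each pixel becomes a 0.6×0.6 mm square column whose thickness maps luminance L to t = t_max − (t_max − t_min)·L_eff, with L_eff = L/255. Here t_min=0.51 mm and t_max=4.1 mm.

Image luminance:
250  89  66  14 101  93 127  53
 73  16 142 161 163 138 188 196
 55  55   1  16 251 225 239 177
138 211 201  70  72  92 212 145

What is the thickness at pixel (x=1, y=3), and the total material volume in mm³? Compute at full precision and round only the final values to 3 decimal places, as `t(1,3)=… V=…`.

t(1,3)=1.129 V=26.807

span = t_max - t_min = 4.1 - 0.51 = 3.590
L(1,3) = 211, L_eff = 211/255 = 0.827451
t(1,3) = 4.1 - 3.590·0.827451 = 1.129
Σt over all 4·8 pixels = 189883/2550 ≈ 74.4639216
V = pitch²·Σt = 0.6²·189883/2550 = 26.807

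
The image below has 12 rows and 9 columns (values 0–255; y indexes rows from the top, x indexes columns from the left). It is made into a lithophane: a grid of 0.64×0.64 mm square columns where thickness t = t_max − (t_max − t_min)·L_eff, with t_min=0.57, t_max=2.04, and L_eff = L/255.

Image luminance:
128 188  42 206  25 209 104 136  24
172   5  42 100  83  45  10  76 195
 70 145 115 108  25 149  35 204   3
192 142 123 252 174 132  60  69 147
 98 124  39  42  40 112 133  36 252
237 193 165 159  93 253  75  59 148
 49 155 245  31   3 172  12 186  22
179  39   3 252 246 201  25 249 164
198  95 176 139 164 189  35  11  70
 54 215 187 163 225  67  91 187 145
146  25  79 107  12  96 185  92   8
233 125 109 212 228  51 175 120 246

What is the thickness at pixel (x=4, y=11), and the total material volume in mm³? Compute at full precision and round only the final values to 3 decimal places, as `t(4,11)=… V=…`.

t(4,11)=0.726 V=59.344

span = t_max - t_min = 2.04 - 0.57 = 1.470
L(4,11) = 228, L_eff = 228/255 = 0.894118
t(4,11) = 2.04 - 1.470·0.894118 = 0.726
Σt over all 12·9 pixels = 615753/4250 ≈ 144.8830588
V = pitch²·Σt = 0.64²·615753/4250 = 59.344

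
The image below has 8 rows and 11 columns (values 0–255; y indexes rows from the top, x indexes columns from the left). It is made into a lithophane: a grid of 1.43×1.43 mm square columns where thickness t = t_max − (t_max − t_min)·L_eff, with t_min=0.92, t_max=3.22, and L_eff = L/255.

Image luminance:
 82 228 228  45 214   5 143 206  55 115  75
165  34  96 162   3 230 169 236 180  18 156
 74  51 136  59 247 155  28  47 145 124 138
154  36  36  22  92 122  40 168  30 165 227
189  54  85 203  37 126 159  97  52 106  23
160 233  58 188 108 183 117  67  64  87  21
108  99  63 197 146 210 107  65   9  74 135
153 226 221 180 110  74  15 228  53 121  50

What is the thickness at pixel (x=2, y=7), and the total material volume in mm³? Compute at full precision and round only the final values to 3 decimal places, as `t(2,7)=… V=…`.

t(2,7)=1.227 V=391.275

span = t_max - t_min = 3.22 - 0.92 = 2.300
L(2,7) = 221, L_eff = 221/255 = 0.866667
t(2,7) = 3.22 - 2.300·0.866667 = 1.227
Σt over all 8·11 pixels = 243961/1275 ≈ 191.3419608
V = pitch²·Σt = 1.43²·243961/1275 = 391.275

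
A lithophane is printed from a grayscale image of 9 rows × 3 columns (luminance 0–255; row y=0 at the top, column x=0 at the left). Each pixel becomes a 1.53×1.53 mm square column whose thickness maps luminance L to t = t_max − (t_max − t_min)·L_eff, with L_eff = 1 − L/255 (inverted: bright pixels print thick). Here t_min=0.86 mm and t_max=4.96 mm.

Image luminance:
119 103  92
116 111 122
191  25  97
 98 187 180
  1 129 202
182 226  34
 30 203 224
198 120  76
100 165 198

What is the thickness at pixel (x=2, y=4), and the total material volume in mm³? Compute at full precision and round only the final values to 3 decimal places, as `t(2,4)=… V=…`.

span = t_max - t_min = 4.96 - 0.86 = 4.100
L(2,4) = 202, L_eff = 1 - 202/255 = 0.207843 (inverted)
t(2,4) = 4.96 - 4.100·0.207843 = 4.108
Σt over all 9·3 pixels = 4078/51 ≈ 79.9607843
V = pitch²·Σt = 1.53²·4078/51 = 187.180

t(2,4)=4.108 V=187.180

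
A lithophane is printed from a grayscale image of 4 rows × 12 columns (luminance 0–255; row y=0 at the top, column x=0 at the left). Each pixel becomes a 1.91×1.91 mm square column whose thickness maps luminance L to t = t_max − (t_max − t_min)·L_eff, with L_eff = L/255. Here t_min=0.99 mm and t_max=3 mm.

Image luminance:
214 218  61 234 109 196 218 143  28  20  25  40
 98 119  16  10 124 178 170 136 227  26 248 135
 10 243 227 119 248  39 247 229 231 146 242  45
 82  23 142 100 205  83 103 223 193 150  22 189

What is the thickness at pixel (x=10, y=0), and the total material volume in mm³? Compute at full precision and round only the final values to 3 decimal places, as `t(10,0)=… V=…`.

t(10,0)=2.803 V=337.437

span = t_max - t_min = 3 - 0.99 = 2.010
L(10,0) = 25, L_eff = 25/255 = 0.098039
t(10,0) = 3 - 2.010·0.098039 = 2.803
Σt over all 4·12 pixels = 393111/4250 ≈ 92.4967059
V = pitch²·Σt = 1.91²·393111/4250 = 337.437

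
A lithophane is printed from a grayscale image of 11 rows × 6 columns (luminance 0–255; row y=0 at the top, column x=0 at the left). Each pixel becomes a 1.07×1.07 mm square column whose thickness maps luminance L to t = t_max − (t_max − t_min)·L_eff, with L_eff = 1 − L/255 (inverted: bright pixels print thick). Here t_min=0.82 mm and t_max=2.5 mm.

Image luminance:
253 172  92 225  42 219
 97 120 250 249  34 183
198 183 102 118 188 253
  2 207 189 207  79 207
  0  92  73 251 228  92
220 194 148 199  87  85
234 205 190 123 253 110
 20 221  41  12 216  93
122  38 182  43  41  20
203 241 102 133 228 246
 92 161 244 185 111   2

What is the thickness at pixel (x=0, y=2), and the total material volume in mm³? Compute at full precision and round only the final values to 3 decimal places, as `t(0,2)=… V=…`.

t(0,2)=2.124 V=134.751

span = t_max - t_min = 2.5 - 0.82 = 1.680
L(0,2) = 198, L_eff = 1 - 198/255 = 0.223529 (inverted)
t(0,2) = 2.5 - 1.680·0.223529 = 2.124
Σt over all 11·6 pixels = 50021/425 ≈ 117.6964706
V = pitch²·Σt = 1.07²·50021/425 = 134.751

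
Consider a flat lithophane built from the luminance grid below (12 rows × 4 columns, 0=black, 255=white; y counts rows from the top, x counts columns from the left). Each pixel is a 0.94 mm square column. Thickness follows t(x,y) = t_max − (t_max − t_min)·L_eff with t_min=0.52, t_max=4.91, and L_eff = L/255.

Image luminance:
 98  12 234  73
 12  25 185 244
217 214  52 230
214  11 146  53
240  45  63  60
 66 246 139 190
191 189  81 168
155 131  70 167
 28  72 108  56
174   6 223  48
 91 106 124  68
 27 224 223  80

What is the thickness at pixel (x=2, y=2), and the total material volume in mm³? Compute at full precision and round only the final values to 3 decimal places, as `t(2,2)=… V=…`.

span = t_max - t_min = 4.91 - 0.52 = 4.390
L(2,2) = 52, L_eff = 52/255 = 0.203922
t(2,2) = 4.91 - 4.390·0.203922 = 4.015
Σt over all 12·4 pixels = 3428959/25500 ≈ 134.4689804
V = pitch²·Σt = 0.94²·3428959/25500 = 118.817

t(2,2)=4.015 V=118.817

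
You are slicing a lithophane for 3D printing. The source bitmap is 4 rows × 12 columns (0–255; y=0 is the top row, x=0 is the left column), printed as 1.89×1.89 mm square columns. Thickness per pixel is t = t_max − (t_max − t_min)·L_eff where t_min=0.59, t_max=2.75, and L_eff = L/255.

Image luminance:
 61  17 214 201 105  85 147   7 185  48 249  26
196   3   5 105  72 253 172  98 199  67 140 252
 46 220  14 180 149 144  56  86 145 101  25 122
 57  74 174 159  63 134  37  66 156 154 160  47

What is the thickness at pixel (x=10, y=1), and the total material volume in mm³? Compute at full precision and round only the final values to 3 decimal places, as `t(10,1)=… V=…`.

span = t_max - t_min = 2.75 - 0.59 = 2.160
L(10,1) = 140, L_eff = 140/255 = 0.549020
t(10,1) = 2.75 - 2.160·0.549020 = 1.564
Σt over all 4·12 pixels = 181932/2125 ≈ 85.6150588
V = pitch²·Σt = 1.89²·181932/2125 = 305.826

t(10,1)=1.564 V=305.826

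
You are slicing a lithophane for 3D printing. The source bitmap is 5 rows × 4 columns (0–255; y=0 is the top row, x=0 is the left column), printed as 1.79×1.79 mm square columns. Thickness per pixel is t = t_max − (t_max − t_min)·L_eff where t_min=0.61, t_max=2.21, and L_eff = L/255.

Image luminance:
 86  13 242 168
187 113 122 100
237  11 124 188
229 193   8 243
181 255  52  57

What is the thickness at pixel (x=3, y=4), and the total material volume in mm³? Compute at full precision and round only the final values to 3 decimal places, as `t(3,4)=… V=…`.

span = t_max - t_min = 2.21 - 0.61 = 1.600
L(3,4) = 57, L_eff = 57/255 = 0.223529
t(3,4) = 2.21 - 1.600·0.223529 = 1.852
Σt over all 5·4 pixels = 33883/1275 ≈ 26.5749020
V = pitch²·Σt = 1.79²·33883/1275 = 85.149

t(3,4)=1.852 V=85.149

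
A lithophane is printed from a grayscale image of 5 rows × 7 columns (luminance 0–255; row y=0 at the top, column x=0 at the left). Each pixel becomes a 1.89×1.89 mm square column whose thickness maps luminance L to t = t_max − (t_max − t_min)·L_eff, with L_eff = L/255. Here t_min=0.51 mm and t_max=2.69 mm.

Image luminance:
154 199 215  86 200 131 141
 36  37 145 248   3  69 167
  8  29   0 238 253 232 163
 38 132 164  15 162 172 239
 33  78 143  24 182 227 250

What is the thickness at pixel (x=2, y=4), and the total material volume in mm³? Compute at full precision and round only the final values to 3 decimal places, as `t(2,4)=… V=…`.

t(2,4)=1.467 V=195.442

span = t_max - t_min = 2.69 - 0.51 = 2.180
L(2,4) = 143, L_eff = 143/255 = 0.560784
t(2,4) = 2.69 - 2.180·0.560784 = 1.467
Σt over all 5·7 pixels = 1395191/25500 ≈ 54.7133725
V = pitch²·Σt = 1.89²·1395191/25500 = 195.442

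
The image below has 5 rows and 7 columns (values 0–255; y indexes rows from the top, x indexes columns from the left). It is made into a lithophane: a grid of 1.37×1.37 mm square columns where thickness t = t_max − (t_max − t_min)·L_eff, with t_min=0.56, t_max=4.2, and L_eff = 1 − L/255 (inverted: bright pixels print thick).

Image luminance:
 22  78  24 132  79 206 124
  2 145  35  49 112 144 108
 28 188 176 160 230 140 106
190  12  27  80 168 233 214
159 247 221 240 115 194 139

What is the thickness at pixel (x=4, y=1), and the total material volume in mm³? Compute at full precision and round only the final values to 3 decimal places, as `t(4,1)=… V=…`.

t(4,1)=2.159 V=158.074

span = t_max - t_min = 4.2 - 0.56 = 3.640
L(4,1) = 112, L_eff = 1 - 112/255 = 0.560784 (inverted)
t(4,1) = 4.2 - 3.640·0.560784 = 2.159
Σt over all 5·7 pixels = 178969/2125 ≈ 84.2207059
V = pitch²·Σt = 1.37²·178969/2125 = 158.074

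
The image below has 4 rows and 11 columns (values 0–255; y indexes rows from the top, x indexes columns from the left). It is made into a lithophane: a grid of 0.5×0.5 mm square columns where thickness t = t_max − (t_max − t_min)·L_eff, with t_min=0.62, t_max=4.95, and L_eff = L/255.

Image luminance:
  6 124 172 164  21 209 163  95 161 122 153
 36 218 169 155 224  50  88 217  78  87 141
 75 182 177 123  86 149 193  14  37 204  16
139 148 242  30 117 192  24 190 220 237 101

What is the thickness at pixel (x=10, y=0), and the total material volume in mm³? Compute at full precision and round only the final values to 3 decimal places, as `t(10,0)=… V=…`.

span = t_max - t_min = 4.95 - 0.62 = 4.330
L(10,0) = 153, L_eff = 153/255 = 0.600000
t(10,0) = 4.95 - 4.330·0.600000 = 2.352
Σt over all 4·11 pixels = 3064583/25500 ≈ 120.1797255
V = pitch²·Σt = 0.5²·3064583/25500 = 30.045

t(10,0)=2.352 V=30.045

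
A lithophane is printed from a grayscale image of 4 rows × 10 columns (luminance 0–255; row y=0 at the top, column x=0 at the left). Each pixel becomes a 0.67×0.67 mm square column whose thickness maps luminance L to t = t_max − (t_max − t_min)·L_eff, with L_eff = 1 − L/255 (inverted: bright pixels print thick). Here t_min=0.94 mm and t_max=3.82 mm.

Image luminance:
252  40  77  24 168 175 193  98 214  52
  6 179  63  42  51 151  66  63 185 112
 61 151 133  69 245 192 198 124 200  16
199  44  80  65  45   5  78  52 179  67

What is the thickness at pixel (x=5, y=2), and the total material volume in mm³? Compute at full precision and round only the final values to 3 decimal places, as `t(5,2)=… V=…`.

span = t_max - t_min = 3.82 - 0.94 = 2.880
L(5,2) = 192, L_eff = 1 - 192/255 = 0.247059 (inverted)
t(5,2) = 3.82 - 2.880·0.247059 = 3.108
Σt over all 4·10 pixels = 185836/2125 ≈ 87.4522353
V = pitch²·Σt = 0.67²·185836/2125 = 39.257

t(5,2)=3.108 V=39.257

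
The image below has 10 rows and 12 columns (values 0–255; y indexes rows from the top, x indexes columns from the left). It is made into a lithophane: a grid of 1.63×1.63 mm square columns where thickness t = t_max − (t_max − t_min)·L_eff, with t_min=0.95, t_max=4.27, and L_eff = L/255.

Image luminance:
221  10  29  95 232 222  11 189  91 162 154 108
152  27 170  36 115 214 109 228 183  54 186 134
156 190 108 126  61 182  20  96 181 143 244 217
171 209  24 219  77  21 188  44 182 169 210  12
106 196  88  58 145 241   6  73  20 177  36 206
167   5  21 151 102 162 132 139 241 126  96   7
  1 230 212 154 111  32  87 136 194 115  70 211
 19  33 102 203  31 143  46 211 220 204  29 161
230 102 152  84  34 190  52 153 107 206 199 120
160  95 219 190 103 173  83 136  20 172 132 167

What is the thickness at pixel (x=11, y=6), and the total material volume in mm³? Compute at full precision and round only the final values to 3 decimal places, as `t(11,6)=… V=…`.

span = t_max - t_min = 4.27 - 0.95 = 3.320
L(11,6) = 211, L_eff = 211/255 = 0.827451
t(11,6) = 4.27 - 3.320·0.827451 = 1.523
Σt over all 10·12 pixels = 117367/375 ≈ 312.9786667
V = pitch²·Σt = 1.63²·117367/375 = 831.553

t(11,6)=1.523 V=831.553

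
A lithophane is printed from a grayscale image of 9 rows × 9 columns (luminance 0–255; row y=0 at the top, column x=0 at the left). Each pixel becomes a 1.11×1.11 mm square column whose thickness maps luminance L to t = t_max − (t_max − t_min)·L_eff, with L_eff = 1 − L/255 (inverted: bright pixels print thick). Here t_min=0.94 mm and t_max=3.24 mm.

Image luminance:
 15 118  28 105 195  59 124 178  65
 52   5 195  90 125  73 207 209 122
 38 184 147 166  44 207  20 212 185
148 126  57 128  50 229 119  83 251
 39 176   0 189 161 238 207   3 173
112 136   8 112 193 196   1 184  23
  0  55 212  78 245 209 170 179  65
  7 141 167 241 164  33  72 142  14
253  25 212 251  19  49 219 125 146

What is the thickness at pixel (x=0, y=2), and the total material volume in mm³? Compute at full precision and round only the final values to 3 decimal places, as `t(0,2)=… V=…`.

span = t_max - t_min = 3.24 - 0.94 = 2.300
L(0,2) = 38, L_eff = 1 - 38/255 = 0.850980 (inverted)
t(0,2) = 3.24 - 2.300·0.850980 = 1.283
Σt over all 9·9 pixels = 212113/1275 ≈ 166.3631373
V = pitch²·Σt = 1.11²·212113/1275 = 204.976

t(0,2)=1.283 V=204.976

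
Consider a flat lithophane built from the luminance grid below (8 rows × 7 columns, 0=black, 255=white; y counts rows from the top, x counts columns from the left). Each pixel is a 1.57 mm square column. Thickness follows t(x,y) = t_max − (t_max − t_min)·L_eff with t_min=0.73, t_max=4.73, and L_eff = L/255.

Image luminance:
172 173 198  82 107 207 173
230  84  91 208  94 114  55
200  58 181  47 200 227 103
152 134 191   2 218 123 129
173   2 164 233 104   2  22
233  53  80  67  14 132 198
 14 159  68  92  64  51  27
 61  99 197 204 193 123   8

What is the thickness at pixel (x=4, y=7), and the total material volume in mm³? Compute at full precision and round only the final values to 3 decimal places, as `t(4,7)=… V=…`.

t(4,7)=1.703 V=390.367

span = t_max - t_min = 4.73 - 0.73 = 4.000
L(4,7) = 193, L_eff = 193/255 = 0.756863
t(4,7) = 4.73 - 4.000·0.756863 = 1.703
Σt over all 8·7 pixels = 201922/1275 ≈ 158.3701961
V = pitch²·Σt = 1.57²·201922/1275 = 390.367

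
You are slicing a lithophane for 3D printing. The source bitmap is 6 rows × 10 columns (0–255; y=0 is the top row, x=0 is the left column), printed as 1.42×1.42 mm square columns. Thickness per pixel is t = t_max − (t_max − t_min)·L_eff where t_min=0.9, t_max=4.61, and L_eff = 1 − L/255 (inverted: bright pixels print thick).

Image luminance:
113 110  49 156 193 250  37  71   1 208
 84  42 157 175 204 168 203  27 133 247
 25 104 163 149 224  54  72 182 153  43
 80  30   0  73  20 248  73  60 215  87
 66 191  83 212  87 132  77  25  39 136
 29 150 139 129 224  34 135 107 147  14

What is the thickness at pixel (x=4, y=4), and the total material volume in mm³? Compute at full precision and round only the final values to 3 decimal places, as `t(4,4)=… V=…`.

t(4,4)=2.166 V=309.519

span = t_max - t_min = 4.61 - 0.9 = 3.710
L(4,4) = 87, L_eff = 1 - 87/255 = 0.658824 (inverted)
t(4,4) = 4.61 - 3.710·0.658824 = 2.166
Σt over all 6·10 pixels = 3914269/25500 ≈ 153.5007451
V = pitch²·Σt = 1.42²·3914269/25500 = 309.519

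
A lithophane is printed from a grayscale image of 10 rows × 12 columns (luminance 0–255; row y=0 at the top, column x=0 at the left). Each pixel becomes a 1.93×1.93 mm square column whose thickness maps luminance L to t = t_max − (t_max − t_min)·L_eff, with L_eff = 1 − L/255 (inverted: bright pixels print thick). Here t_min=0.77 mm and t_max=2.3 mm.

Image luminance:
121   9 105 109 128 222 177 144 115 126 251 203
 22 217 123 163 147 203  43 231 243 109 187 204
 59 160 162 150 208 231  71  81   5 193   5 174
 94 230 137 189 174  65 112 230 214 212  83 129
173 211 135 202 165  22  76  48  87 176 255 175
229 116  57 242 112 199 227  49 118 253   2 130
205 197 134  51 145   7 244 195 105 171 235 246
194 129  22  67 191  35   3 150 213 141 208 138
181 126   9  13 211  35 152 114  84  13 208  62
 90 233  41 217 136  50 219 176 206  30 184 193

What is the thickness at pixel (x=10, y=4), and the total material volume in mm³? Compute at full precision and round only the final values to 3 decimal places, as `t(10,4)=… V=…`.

span = t_max - t_min = 2.3 - 0.77 = 1.530
L(10,4) = 255, L_eff = 1 - 255/255 = 0.000000 (inverted)
t(10,4) = 2.3 - 1.530·0.000000 = 2.300
Σt over all 10·12 pixels = 193.428
V = pitch²·Σt = 1.93²·193.428 = 720.500

t(10,4)=2.300 V=720.500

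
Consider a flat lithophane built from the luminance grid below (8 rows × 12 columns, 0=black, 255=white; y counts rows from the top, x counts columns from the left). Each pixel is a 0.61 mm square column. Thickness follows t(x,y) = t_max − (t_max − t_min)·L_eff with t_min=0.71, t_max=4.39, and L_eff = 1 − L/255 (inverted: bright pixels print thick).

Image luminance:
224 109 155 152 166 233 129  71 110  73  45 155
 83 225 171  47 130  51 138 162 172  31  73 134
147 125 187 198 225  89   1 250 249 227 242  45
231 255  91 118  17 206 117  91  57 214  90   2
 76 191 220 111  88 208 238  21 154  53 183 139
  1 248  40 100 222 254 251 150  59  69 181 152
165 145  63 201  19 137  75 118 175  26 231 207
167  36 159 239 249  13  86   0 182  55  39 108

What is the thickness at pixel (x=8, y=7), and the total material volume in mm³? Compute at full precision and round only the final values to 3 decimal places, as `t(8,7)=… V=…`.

t(8,7)=3.337 V=94.189

span = t_max - t_min = 4.39 - 0.71 = 3.680
L(8,7) = 182, L_eff = 1 - 182/255 = 0.286275 (inverted)
t(8,7) = 4.39 - 3.680·0.286275 = 3.337
Σt over all 8·12 pixels = 1613684/6375 ≈ 253.1269020
V = pitch²·Σt = 0.61²·1613684/6375 = 94.189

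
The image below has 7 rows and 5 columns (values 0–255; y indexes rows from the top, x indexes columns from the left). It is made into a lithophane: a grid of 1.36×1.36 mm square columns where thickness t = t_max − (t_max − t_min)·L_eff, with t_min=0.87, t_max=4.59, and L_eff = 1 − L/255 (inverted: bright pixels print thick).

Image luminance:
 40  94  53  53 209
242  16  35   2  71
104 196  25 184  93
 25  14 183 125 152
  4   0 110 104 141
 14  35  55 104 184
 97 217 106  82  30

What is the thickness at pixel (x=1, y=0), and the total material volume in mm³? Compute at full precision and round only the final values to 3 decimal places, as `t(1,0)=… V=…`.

t(1,0)=2.241 V=142.637

span = t_max - t_min = 4.59 - 0.87 = 3.720
L(1,0) = 94, L_eff = 1 - 94/255 = 0.631373 (inverted)
t(1,0) = 4.59 - 3.720·0.631373 = 2.241
Σt over all 7·5 pixels = 655501/8500 ≈ 77.1177647
V = pitch²·Σt = 1.36²·655501/8500 = 142.637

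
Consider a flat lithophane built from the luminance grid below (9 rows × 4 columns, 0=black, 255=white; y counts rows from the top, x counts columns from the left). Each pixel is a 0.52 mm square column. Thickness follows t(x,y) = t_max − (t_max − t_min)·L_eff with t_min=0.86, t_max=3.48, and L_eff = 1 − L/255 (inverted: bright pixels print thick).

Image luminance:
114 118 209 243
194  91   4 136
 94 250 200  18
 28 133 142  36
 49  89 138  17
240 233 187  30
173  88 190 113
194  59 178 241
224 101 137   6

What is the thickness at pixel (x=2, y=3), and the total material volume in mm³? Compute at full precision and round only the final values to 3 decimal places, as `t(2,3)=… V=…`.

span = t_max - t_min = 3.48 - 0.86 = 2.620
L(2,3) = 142, L_eff = 1 - 142/255 = 0.443137 (inverted)
t(2,3) = 3.48 - 2.620·0.443137 = 2.319
Σt over all 9·4 pixels = 1010047/12750 ≈ 79.2193725
V = pitch²·Σt = 0.52²·1010047/12750 = 21.421

t(2,3)=2.319 V=21.421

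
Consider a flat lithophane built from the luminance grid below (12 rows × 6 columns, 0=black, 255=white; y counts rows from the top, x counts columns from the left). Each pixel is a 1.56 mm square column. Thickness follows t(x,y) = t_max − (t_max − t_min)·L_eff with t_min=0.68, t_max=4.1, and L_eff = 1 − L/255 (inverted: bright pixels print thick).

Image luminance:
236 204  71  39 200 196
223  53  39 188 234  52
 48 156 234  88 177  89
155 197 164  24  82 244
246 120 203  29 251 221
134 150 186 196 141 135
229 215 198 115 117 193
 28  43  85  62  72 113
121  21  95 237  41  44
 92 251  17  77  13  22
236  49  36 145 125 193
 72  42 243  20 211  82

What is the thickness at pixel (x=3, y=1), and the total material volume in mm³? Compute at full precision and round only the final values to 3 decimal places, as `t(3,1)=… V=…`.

span = t_max - t_min = 4.1 - 0.68 = 3.420
L(3,1) = 188, L_eff = 1 - 188/255 = 0.262745 (inverted)
t(3,1) = 4.1 - 3.420·0.262745 = 3.201
Σt over all 12·6 pixels = 14832/85 ≈ 174.4941176
V = pitch²·Σt = 1.56²·14832/85 = 424.649

t(3,1)=3.201 V=424.649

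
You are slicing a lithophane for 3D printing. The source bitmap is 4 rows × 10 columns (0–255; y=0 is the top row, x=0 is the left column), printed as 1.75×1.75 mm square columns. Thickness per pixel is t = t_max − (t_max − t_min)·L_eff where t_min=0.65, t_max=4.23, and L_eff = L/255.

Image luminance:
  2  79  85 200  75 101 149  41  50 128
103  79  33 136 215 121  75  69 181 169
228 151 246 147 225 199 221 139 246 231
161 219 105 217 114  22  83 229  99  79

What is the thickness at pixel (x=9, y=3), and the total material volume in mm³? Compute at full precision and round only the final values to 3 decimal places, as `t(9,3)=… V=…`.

span = t_max - t_min = 4.23 - 0.65 = 3.580
L(9,3) = 79, L_eff = 79/255 = 0.309804
t(9,3) = 4.23 - 3.580·0.309804 = 3.121
Σt over all 4·10 pixels = 590696/6375 ≈ 92.6581961
V = pitch²·Σt = 1.75²·590696/6375 = 283.766

t(9,3)=3.121 V=283.766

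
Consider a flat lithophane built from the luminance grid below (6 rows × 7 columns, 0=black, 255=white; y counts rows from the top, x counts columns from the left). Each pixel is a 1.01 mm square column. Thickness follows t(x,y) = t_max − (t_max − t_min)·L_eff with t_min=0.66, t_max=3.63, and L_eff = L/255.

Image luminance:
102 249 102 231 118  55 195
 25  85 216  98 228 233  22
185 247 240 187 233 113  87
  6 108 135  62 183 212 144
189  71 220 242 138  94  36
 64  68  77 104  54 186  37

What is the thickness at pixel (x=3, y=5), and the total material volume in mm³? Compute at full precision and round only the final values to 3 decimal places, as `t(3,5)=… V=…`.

t(3,5)=2.419 V=88.028

span = t_max - t_min = 3.63 - 0.66 = 2.970
L(3,5) = 104, L_eff = 104/255 = 0.407843
t(3,5) = 3.63 - 2.970·0.407843 = 2.419
Σt over all 6·7 pixels = 733491/8500 ≈ 86.2930588
V = pitch²·Σt = 1.01²·733491/8500 = 88.028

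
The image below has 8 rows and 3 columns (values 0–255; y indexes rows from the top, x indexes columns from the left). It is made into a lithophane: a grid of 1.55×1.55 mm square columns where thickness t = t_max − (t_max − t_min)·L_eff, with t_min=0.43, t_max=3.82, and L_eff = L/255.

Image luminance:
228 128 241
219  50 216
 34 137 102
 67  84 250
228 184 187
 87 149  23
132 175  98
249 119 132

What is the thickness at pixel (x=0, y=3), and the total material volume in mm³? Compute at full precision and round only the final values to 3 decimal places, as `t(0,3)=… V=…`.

span = t_max - t_min = 3.82 - 0.43 = 3.390
L(0,3) = 67, L_eff = 67/255 = 0.262745
t(0,3) = 3.82 - 3.390·0.262745 = 2.929
Σt over all 8·3 pixels = 44.898
V = pitch²·Σt = 1.55²·44.898 = 107.867

t(0,3)=2.929 V=107.867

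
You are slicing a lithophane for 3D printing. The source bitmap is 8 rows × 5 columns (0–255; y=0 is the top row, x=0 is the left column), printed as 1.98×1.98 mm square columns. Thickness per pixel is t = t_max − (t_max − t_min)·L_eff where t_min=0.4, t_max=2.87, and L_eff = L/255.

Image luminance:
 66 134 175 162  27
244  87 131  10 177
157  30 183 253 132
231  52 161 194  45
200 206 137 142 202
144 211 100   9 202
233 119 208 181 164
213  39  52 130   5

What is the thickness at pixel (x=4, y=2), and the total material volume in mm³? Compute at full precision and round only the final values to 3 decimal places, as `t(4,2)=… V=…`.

span = t_max - t_min = 2.87 - 0.4 = 2.470
L(4,2) = 132, L_eff = 132/255 = 0.517647
t(4,2) = 2.87 - 2.470·0.517647 = 1.591
Σt over all 8·5 pixels = 389261/6375 ≈ 61.0605490
V = pitch²·Σt = 1.98²·389261/6375 = 239.382

t(4,2)=1.591 V=239.382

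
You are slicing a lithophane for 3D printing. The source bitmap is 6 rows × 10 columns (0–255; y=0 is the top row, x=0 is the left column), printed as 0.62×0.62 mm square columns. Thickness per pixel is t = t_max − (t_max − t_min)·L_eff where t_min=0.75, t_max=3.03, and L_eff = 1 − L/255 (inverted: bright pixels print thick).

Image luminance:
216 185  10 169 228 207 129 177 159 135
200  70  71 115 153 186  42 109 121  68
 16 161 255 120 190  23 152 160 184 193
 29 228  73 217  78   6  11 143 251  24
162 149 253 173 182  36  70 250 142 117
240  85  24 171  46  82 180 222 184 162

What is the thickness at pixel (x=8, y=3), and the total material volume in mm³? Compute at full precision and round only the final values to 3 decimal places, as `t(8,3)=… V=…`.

span = t_max - t_min = 3.03 - 0.75 = 2.280
L(8,3) = 251, L_eff = 1 - 251/255 = 0.015686 (inverted)
t(8,3) = 3.03 - 2.280·0.015686 = 2.994
Σt over all 6·10 pixels = 118.264
V = pitch²·Σt = 0.62²·118.264 = 45.461

t(8,3)=2.994 V=45.461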